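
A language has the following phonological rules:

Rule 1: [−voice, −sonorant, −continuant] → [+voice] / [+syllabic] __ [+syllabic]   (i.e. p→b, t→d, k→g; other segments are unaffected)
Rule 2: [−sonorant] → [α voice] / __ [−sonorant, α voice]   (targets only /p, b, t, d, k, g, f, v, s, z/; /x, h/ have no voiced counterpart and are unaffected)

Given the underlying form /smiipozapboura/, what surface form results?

Rule 1 (intervocalic voicing): /p/ is a voiceless stop between vowels /i/ and /o/, so it voices to [b]. /smiipozapboura/ → smiibozapboura.
Rule 2 (regressive voicing assimilation): /p/ precedes the voiced obstruent /b/, so it voices to [b] by assimilation. /smiibozapboura/ → smiibozabboura.

smiibozabboura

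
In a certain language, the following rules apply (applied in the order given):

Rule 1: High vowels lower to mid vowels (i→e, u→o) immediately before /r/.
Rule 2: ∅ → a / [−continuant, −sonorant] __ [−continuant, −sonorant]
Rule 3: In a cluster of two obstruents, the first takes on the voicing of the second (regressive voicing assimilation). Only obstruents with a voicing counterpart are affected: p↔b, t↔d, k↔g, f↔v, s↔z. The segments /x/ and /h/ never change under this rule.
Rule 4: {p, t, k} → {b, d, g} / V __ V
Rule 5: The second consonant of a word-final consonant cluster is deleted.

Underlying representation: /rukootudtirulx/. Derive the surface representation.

rugoodudaderul

Rule 1 (pre-rhotic lowering): /i/ is a high vowel immediately before /r/, so it lowers to [e]. /rukootudtirulx/ → rukootudterulx.
Rule 2 (stop-cluster a-epenthesis): /d/ and /t/ form a stop–stop cluster, so [a] is inserted between them. /rukootudterulx/ → rukootudaterulx.
Rule 3 (regressive voicing assimilation): no segment meets the environment; /rukootudaterulx/ is unchanged.
Rule 4 (intervocalic voicing): /k/ is a voiceless stop between vowels /u/ and /o/, so it voices to [g]. /t/ is a voiceless stop between vowels /o/ and /u/, so it voices to [d]. /t/ is a voiceless stop between vowels /a/ and /e/, so it voices to [d]. /rukootudaterulx/ → rugoodudaderulx.
Rule 5 (final cluster simplification): /x/ is the second consonant of a word-final cluster /lx/, so it deletes. /rugoodudaderulx/ → rugoodudaderul.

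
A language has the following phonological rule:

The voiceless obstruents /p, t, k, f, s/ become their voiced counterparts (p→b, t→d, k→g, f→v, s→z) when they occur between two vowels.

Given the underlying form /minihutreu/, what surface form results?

minihutreu

No segment of /minihutreu/ meets the structural description of the rule, so the form surfaces unchanged.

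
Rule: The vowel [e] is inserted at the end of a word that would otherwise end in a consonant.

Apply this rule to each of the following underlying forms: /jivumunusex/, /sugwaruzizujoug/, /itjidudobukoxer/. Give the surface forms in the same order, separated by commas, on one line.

/jivumunusex/: the form ends in the consonant /x/, so [e] is inserted word-finally. → [jivumunusexe].
/sugwaruzizujoug/: the form ends in the consonant /g/, so [e] is inserted word-finally. → [sugwaruzizujouge].
/itjidudobukoxer/: the form ends in the consonant /r/, so [e] is inserted word-finally. → [itjidudobukoxere].

jivumunusexe, sugwaruzizujouge, itjidudobukoxere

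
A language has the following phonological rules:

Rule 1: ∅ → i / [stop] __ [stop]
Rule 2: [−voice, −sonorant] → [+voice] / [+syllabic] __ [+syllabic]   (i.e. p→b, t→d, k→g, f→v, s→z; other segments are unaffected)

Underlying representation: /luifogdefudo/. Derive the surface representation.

luivogidevudo

Rule 1 (stop-cluster i-epenthesis): /g/ and /d/ form a stop–stop cluster, so [i] is inserted between them. /luifogdefudo/ → luifogidefudo.
Rule 2 (intervocalic voicing): /f/ is a voiceless obstruent between vowels /i/ and /o/, so it voices to [v]. /f/ is a voiceless obstruent between vowels /e/ and /u/, so it voices to [v]. /luifogidefudo/ → luivogidevudo.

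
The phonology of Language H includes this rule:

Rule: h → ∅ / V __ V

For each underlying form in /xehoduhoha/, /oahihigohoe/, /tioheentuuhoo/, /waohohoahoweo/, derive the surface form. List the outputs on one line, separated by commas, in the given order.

xeoduoa, oaiigooe, tioeentuuoo, waoooaoweo

/xehoduhoha/: /h/ occurs between vowels /e/ and /o/, so it deletes. /h/ occurs between vowels /u/ and /o/, so it deletes. /h/ occurs between vowels /o/ and /a/, so it deletes. → [xeoduoa].
/oahihigohoe/: /h/ occurs between vowels /a/ and /i/, so it deletes. /h/ occurs between vowels /i/ and /i/, so it deletes. /h/ occurs between vowels /o/ and /o/, so it deletes. → [oaiigooe].
/tioheentuuhoo/: /h/ occurs between vowels /o/ and /e/, so it deletes. /h/ occurs between vowels /u/ and /o/, so it deletes. → [tioeentuuoo].
/waohohoahoweo/: /h/ occurs between vowels /o/ and /o/, so it deletes. /h/ occurs between vowels /o/ and /o/, so it deletes. /h/ occurs between vowels /a/ and /o/, so it deletes. → [waoooaoweo].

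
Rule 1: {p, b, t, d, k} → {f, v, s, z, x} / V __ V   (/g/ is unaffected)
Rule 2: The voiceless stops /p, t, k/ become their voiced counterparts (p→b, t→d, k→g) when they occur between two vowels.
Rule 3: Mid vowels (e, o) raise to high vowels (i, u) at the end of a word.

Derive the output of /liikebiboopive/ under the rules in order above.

liixevivoofivi

Rule 1 (intervocalic spirantization): /k/ is a stop between vowels /i/ and /e/, so it spirantizes to the fricative [x]. /b/ is a stop between vowels /e/ and /i/, so it spirantizes to the fricative [v]. /b/ is a stop between vowels /i/ and /o/, so it spirantizes to the fricative [v]. /p/ is a stop between vowels /o/ and /i/, so it spirantizes to the fricative [f]. /liikebiboopive/ → liixevivoofive.
Rule 2 (intervocalic voicing): no segment meets the environment; /liixevivoofive/ is unchanged.
Rule 3 (final vowel raising): /e/ is a mid vowel in word-final position, so it raises to [i]. /liixevivoofive/ → liixevivoofivi.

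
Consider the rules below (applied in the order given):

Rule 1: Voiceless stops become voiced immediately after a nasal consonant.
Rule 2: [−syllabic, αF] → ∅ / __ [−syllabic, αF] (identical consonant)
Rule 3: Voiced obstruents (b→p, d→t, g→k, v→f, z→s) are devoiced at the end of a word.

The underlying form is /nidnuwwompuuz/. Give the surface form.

Rule 1 (post-nasal voicing): /p/ is a voiceless stop immediately after the nasal /m/, so it voices to [b]. /nidnuwwompuuz/ → nidnuwwombuuz.
Rule 2 (degemination): /ww/ is a geminate; the first /w/ deletes. /nidnuwwombuuz/ → nidnuwombuuz.
Rule 3 (final devoicing): /z/ is a voiced obstruent in word-final position, so it devoices to [s]. /nidnuwombuuz/ → nidnuwombuus.

nidnuwombuus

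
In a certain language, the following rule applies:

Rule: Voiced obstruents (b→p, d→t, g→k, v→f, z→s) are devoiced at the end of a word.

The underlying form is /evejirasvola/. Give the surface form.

No segment of /evejirasvola/ meets the structural description of the rule, so the form surfaces unchanged.

evejirasvola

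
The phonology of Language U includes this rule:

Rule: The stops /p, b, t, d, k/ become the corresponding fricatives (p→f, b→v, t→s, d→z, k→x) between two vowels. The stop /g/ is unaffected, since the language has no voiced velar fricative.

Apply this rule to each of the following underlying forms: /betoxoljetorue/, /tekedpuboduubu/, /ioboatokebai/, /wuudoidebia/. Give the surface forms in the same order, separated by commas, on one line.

besoxoljesorue, texedpuvozuuvu, iovoasoxevai, wuuzoizevia

/betoxoljetorue/: /t/ is a stop between vowels /e/ and /o/, so it spirantizes to the fricative [s]. /t/ is a stop between vowels /e/ and /o/, so it spirantizes to the fricative [s]. → [besoxoljesorue].
/tekedpuboduubu/: /k/ is a stop between vowels /e/ and /e/, so it spirantizes to the fricative [x]. /b/ is a stop between vowels /u/ and /o/, so it spirantizes to the fricative [v]. /d/ is a stop between vowels /o/ and /u/, so it spirantizes to the fricative [z]. /b/ is a stop between vowels /u/ and /u/, so it spirantizes to the fricative [v]. → [texedpuvozuuvu].
/ioboatokebai/: /b/ is a stop between vowels /o/ and /o/, so it spirantizes to the fricative [v]. /t/ is a stop between vowels /a/ and /o/, so it spirantizes to the fricative [s]. /k/ is a stop between vowels /o/ and /e/, so it spirantizes to the fricative [x]. /b/ is a stop between vowels /e/ and /a/, so it spirantizes to the fricative [v]. → [iovoasoxevai].
/wuudoidebia/: /d/ is a stop between vowels /u/ and /o/, so it spirantizes to the fricative [z]. /d/ is a stop between vowels /i/ and /e/, so it spirantizes to the fricative [z]. /b/ is a stop between vowels /e/ and /i/, so it spirantizes to the fricative [v]. → [wuuzoizevia].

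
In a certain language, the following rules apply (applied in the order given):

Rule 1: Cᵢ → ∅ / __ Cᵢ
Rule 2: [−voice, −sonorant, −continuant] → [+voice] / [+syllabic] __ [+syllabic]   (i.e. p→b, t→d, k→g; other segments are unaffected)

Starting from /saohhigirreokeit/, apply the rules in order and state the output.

saohigireogeit

Rule 1 (degemination): /hh/ is a geminate; the first /h/ deletes. /rr/ is a geminate; the first /r/ deletes. /saohhigirreokeit/ → saohigireokeit.
Rule 2 (intervocalic voicing): /k/ is a voiceless stop between vowels /o/ and /e/, so it voices to [g]. /saohigireokeit/ → saohigireogeit.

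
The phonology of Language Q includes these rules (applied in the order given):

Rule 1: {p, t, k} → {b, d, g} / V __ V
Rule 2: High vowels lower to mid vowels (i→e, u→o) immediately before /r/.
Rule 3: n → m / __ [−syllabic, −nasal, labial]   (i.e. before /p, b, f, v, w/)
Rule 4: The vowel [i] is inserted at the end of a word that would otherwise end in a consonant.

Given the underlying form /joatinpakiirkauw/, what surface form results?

joadimpagierkauwi

Rule 1 (intervocalic voicing): /t/ is a voiceless stop between vowels /a/ and /i/, so it voices to [d]. /k/ is a voiceless stop between vowels /a/ and /i/, so it voices to [g]. /joatinpakiirkauw/ → joadinpagiirkauw.
Rule 2 (pre-rhotic lowering): /i/ is a high vowel immediately before /r/, so it lowers to [e]. /joadinpagiirkauw/ → joadinpagierkauw.
Rule 3 (nasal place assimilation): /n/ precedes the labial consonant /p/, so it assimilates in place to [m]. /joadinpagierkauw/ → joadimpagierkauw.
Rule 4 (final i-epenthesis): the form ends in the consonant /w/, so [i] is inserted word-finally. /joadimpagierkauw/ → joadimpagierkauwi.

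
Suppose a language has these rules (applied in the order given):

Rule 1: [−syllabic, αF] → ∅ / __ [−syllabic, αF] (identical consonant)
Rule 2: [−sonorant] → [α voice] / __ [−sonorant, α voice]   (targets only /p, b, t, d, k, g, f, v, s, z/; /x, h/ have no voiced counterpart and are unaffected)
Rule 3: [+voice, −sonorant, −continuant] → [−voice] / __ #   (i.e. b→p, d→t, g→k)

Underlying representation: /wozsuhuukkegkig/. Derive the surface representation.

Rule 1 (degemination): /kk/ is a geminate; the first /k/ deletes. /wozsuhuukkegkig/ → wozsuhuukegkig.
Rule 2 (regressive voicing assimilation): /z/ precedes the voiceless obstruent /s/, so it devoices to [s] by assimilation. /g/ precedes the voiceless obstruent /k/, so it devoices to [k] by assimilation. /wozsuhuukegkig/ → wossuhuukekkig.
Rule 3 (final devoicing): /g/ is a voiced stop in word-final position, so it devoices to [k]. /wossuhuukekkig/ → wossuhuukekkik.

wossuhuukekkik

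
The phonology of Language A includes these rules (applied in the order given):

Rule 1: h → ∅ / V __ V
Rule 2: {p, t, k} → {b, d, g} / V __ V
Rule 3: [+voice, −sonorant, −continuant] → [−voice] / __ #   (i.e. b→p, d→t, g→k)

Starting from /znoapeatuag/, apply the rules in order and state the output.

Rule 1 (intervocalic h-deletion): no segment meets the environment; /znoapeatuag/ is unchanged.
Rule 2 (intervocalic voicing): /p/ is a voiceless stop between vowels /a/ and /e/, so it voices to [b]. /t/ is a voiceless stop between vowels /a/ and /u/, so it voices to [d]. /znoapeatuag/ → znoabeaduag.
Rule 3 (final devoicing): /g/ is a voiced stop in word-final position, so it devoices to [k]. /znoabeaduag/ → znoabeaduak.

znoabeaduak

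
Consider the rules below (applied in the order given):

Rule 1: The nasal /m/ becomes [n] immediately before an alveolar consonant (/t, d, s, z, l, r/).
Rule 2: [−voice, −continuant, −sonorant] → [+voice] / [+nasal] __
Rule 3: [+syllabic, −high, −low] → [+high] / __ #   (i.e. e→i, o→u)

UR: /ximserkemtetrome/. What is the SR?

xinserkendetromi

Rule 1 (nasal place assimilation): /m/ precedes the alveolar consonant /s/, so it assimilates in place to [n]. /m/ precedes the alveolar consonant /t/, so it assimilates in place to [n]. /ximserkemtetrome/ → xinserkentetrome.
Rule 2 (post-nasal voicing): /t/ is a voiceless stop immediately after the nasal /n/, so it voices to [d]. /xinserkentetrome/ → xinserkendetrome.
Rule 3 (final vowel raising): /e/ is a mid vowel in word-final position, so it raises to [i]. /xinserkendetrome/ → xinserkendetromi.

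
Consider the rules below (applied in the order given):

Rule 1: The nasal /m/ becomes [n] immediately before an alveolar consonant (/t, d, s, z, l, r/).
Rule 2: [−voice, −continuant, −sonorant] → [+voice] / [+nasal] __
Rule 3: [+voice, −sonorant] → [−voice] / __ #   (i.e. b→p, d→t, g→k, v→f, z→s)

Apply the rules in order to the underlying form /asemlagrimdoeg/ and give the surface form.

asenlagrindoek

Rule 1 (nasal place assimilation): /m/ precedes the alveolar consonant /l/, so it assimilates in place to [n]. /m/ precedes the alveolar consonant /d/, so it assimilates in place to [n]. /asemlagrimdoeg/ → asenlagrindoeg.
Rule 2 (post-nasal voicing): no segment meets the environment; /asenlagrindoeg/ is unchanged.
Rule 3 (final devoicing): /g/ is a voiced obstruent in word-final position, so it devoices to [k]. /asenlagrindoeg/ → asenlagrindoek.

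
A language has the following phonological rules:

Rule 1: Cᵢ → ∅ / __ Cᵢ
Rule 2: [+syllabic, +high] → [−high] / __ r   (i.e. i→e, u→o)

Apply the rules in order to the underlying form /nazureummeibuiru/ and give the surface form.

Rule 1 (degemination): /mm/ is a geminate; the first /m/ deletes. /nazureummeibuiru/ → nazureumeibuiru.
Rule 2 (pre-rhotic lowering): /u/ is a high vowel immediately before /r/, so it lowers to [o]. /i/ is a high vowel immediately before /r/, so it lowers to [e]. /nazureumeibuiru/ → nazoreumeibueru.

nazoreumeibueru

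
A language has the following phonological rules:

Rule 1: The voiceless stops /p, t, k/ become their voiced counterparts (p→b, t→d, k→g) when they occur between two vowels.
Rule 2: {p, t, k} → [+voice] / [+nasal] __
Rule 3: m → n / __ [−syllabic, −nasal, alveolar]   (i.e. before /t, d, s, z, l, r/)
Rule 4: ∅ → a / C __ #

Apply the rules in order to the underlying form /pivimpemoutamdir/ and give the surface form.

Rule 1 (intervocalic voicing): /t/ is a voiceless stop between vowels /u/ and /a/, so it voices to [d]. /pivimpemoutamdir/ → pivimpemoudamdir.
Rule 2 (post-nasal voicing): /p/ is a voiceless stop immediately after the nasal /m/, so it voices to [b]. /pivimpemoudamdir/ → pivimbemoudamdir.
Rule 3 (nasal place assimilation): /m/ precedes the alveolar consonant /d/, so it assimilates in place to [n]. /pivimbemoudamdir/ → pivimbemoudandir.
Rule 4 (final a-epenthesis): the form ends in the consonant /r/, so [a] is inserted word-finally. /pivimbemoudandir/ → pivimbemoudandira.

pivimbemoudandira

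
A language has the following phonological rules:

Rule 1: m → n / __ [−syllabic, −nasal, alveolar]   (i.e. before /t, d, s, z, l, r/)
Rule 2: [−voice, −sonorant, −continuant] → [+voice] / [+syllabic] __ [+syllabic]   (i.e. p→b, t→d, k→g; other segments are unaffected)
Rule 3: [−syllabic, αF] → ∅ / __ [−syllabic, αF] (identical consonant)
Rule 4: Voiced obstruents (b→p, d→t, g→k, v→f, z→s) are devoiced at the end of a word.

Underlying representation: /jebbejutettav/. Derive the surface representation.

jebejudetaf

Rule 1 (nasal place assimilation): no segment meets the environment; /jebbejutettav/ is unchanged.
Rule 2 (intervocalic voicing): /t/ is a voiceless stop between vowels /u/ and /e/, so it voices to [d]. /jebbejutettav/ → jebbejudettav.
Rule 3 (degemination): /bb/ is a geminate; the first /b/ deletes. /tt/ is a geminate; the first /t/ deletes. /jebbejudettav/ → jebejudetav.
Rule 4 (final devoicing): /v/ is a voiced obstruent in word-final position, so it devoices to [f]. /jebejudetav/ → jebejudetaf.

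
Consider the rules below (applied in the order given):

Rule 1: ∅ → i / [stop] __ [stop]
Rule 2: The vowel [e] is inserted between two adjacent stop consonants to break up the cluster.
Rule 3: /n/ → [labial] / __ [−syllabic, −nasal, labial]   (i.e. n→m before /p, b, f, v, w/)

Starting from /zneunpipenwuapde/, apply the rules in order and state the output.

Rule 1 (stop-cluster i-epenthesis): /p/ and /d/ form a stop–stop cluster, so [i] is inserted between them. /zneunpipenwuapde/ → zneunpipenwuapide.
Rule 2 (stop-cluster e-epenthesis): no segment meets the environment; /zneunpipenwuapide/ is unchanged.
Rule 3 (nasal place assimilation): /n/ precedes the labial consonant /p/, so it assimilates in place to [m]. /n/ precedes the labial consonant /w/, so it assimilates in place to [m]. /zneunpipenwuapide/ → zneumpipemwuapide.

zneumpipemwuapide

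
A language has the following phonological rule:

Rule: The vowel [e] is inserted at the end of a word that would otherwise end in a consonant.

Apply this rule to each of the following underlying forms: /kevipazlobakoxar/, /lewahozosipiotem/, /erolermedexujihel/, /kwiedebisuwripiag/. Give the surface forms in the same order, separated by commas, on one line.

kevipazlobakoxare, lewahozosipioteme, erolermedexujihele, kwiedebisuwripiage

/kevipazlobakoxar/: the form ends in the consonant /r/, so [e] is inserted word-finally. → [kevipazlobakoxare].
/lewahozosipiotem/: the form ends in the consonant /m/, so [e] is inserted word-finally. → [lewahozosipioteme].
/erolermedexujihel/: the form ends in the consonant /l/, so [e] is inserted word-finally. → [erolermedexujihele].
/kwiedebisuwripiag/: the form ends in the consonant /g/, so [e] is inserted word-finally. → [kwiedebisuwripiage].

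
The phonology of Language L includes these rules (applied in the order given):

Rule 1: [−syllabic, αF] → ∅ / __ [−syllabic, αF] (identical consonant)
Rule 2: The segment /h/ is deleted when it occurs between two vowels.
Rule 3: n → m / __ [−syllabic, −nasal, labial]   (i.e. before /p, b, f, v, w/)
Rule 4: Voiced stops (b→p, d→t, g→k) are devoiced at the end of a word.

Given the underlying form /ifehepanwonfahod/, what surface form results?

ifeepamwomfaot

Rule 1 (degemination): no segment meets the environment; /ifehepanwonfahod/ is unchanged.
Rule 2 (intervocalic h-deletion): /h/ occurs between vowels /e/ and /e/, so it deletes. /h/ occurs between vowels /a/ and /o/, so it deletes. /ifehepanwonfahod/ → ifeepanwonfaod.
Rule 3 (nasal place assimilation): /n/ precedes the labial consonant /w/, so it assimilates in place to [m]. /n/ precedes the labial consonant /f/, so it assimilates in place to [m]. /ifeepanwonfaod/ → ifeepamwomfaod.
Rule 4 (final devoicing): /d/ is a voiced stop in word-final position, so it devoices to [t]. /ifeepamwomfaod/ → ifeepamwomfaot.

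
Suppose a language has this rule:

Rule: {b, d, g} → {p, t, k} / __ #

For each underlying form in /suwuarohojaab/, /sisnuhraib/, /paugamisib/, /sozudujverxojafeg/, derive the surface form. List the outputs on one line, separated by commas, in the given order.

/suwuarohojaab/: /b/ is a voiced stop in word-final position, so it devoices to [p]. → [suwuarohojaap].
/sisnuhraib/: /b/ is a voiced stop in word-final position, so it devoices to [p]. → [sisnuhraip].
/paugamisib/: /b/ is a voiced stop in word-final position, so it devoices to [p]. → [paugamisip].
/sozudujverxojafeg/: /g/ is a voiced stop in word-final position, so it devoices to [k]. → [sozudujverxojafek].

suwuarohojaap, sisnuhraip, paugamisip, sozudujverxojafek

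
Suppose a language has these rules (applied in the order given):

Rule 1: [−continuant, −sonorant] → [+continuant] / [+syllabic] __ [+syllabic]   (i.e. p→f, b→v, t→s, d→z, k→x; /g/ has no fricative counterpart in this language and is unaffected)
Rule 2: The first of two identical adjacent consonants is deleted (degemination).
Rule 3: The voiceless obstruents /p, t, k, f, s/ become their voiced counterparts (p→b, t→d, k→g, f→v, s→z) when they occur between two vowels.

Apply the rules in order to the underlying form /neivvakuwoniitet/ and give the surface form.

Rule 1 (intervocalic spirantization): /k/ is a stop between vowels /a/ and /u/, so it spirantizes to the fricative [x]. /t/ is a stop between vowels /i/ and /e/, so it spirantizes to the fricative [s]. /neivvakuwoniitet/ → neivvaxuwoniiset.
Rule 2 (degemination): /vv/ is a geminate; the first /v/ deletes. /neivvaxuwoniiset/ → neivaxuwoniiset.
Rule 3 (intervocalic voicing): /s/ is a voiceless obstruent between vowels /i/ and /e/, so it voices to [z]. /neivaxuwoniiset/ → neivaxuwoniizet.

neivaxuwoniizet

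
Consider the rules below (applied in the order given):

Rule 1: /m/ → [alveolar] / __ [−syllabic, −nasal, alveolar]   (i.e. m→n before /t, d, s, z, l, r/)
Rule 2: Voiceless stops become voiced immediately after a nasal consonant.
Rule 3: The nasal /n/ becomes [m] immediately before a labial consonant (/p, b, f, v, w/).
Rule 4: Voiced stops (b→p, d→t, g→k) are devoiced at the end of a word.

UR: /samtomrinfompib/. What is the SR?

Rule 1 (nasal place assimilation): /m/ precedes the alveolar consonant /t/, so it assimilates in place to [n]. /m/ precedes the alveolar consonant /r/, so it assimilates in place to [n]. /samtomrinfompib/ → santonrinfompib.
Rule 2 (post-nasal voicing): /t/ is a voiceless stop immediately after the nasal /n/, so it voices to [d]. /p/ is a voiceless stop immediately after the nasal /m/, so it voices to [b]. /santonrinfompib/ → sandonrinfombib.
Rule 3 (nasal place assimilation): /n/ precedes the labial consonant /f/, so it assimilates in place to [m]. /sandonrinfombib/ → sandonrimfombib.
Rule 4 (final devoicing): /b/ is a voiced stop in word-final position, so it devoices to [p]. /sandonrimfombib/ → sandonrimfombip.

sandonrimfombip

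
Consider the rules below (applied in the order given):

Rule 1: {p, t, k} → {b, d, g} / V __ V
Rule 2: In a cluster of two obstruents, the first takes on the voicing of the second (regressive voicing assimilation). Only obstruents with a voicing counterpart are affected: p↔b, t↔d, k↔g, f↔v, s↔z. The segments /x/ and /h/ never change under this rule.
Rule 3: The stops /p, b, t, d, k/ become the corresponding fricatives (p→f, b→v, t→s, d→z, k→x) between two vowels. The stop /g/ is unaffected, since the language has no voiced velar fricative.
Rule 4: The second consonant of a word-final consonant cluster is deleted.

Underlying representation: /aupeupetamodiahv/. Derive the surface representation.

auveuvezamoziah

Rule 1 (intervocalic voicing): /p/ is a voiceless stop between vowels /u/ and /e/, so it voices to [b]. /p/ is a voiceless stop between vowels /u/ and /e/, so it voices to [b]. /t/ is a voiceless stop between vowels /e/ and /a/, so it voices to [d]. /aupeupetamodiahv/ → aubeubedamodiahv.
Rule 2 (regressive voicing assimilation): no segment meets the environment; /aubeubedamodiahv/ is unchanged.
Rule 3 (intervocalic spirantization): /b/ is a stop between vowels /u/ and /e/, so it spirantizes to the fricative [v]. /b/ is a stop between vowels /u/ and /e/, so it spirantizes to the fricative [v]. /d/ is a stop between vowels /e/ and /a/, so it spirantizes to the fricative [z]. /d/ is a stop between vowels /o/ and /i/, so it spirantizes to the fricative [z]. /aubeubedamodiahv/ → auveuvezamoziahv.
Rule 4 (final cluster simplification): /v/ is the second consonant of a word-final cluster /hv/, so it deletes. /auveuvezamoziahv/ → auveuvezamoziah.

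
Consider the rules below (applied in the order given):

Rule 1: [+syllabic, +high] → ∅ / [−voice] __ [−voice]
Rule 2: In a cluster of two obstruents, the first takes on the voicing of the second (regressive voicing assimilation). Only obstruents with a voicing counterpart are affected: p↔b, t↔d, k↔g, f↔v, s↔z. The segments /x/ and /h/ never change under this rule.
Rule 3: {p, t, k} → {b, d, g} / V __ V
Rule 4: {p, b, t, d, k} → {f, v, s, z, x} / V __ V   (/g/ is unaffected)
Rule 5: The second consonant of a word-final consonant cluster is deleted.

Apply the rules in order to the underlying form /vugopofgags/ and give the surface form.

Rule 1 (high vowel syncope): no segment meets the environment; /vugopofgags/ is unchanged.
Rule 2 (regressive voicing assimilation): /f/ precedes the voiced obstruent /g/, so it voices to [v] by assimilation. /g/ precedes the voiceless obstruent /s/, so it devoices to [k] by assimilation. /vugopofgags/ → vugopovgaks.
Rule 3 (intervocalic voicing): /p/ is a voiceless stop between vowels /o/ and /o/, so it voices to [b]. /vugopovgaks/ → vugobovgaks.
Rule 4 (intervocalic spirantization): /b/ is a stop between vowels /o/ and /o/, so it spirantizes to the fricative [v]. /vugobovgaks/ → vugovovgaks.
Rule 5 (final cluster simplification): /s/ is the second consonant of a word-final cluster /ks/, so it deletes. /vugovovgaks/ → vugovovgak.

vugovovgak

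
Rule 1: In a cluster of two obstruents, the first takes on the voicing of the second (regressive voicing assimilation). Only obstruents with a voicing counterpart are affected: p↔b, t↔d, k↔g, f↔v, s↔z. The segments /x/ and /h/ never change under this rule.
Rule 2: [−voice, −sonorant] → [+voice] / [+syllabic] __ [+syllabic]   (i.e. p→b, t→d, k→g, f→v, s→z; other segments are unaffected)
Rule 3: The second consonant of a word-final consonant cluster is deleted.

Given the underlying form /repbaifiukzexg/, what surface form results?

rebbaiviugzex

Rule 1 (regressive voicing assimilation): /p/ precedes the voiced obstruent /b/, so it voices to [b] by assimilation. /k/ precedes the voiced obstruent /z/, so it voices to [g] by assimilation. /repbaifiukzexg/ → rebbaifiugzexg.
Rule 2 (intervocalic voicing): /f/ is a voiceless obstruent between vowels /i/ and /i/, so it voices to [v]. /rebbaifiugzexg/ → rebbaiviugzexg.
Rule 3 (final cluster simplification): /g/ is the second consonant of a word-final cluster /xg/, so it deletes. /rebbaiviugzexg/ → rebbaiviugzex.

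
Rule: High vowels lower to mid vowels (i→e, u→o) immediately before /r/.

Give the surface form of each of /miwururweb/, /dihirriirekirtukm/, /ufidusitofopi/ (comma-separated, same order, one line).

/miwururweb/: /u/ is a high vowel immediately before /r/, so it lowers to [o]. /u/ is a high vowel immediately before /r/, so it lowers to [o]. → [miwororweb].
/dihirriirekirtukm/: /i/ is a high vowel immediately before /r/, so it lowers to [e]. /i/ is a high vowel immediately before /r/, so it lowers to [e]. /i/ is a high vowel immediately before /r/, so it lowers to [e]. → [diherrierekertukm].
/ufidusitofopi/: the rule's environment is not met; surfaces unchanged as [ufidusitofopi].

miwororweb, diherrierekertukm, ufidusitofopi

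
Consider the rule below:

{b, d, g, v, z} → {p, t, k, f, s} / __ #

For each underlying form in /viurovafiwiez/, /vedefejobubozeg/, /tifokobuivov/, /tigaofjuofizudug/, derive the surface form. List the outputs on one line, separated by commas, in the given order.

viurovafiwies, vedefejobubozek, tifokobuivof, tigaofjuofizuduk

/viurovafiwiez/: /z/ is a voiced obstruent in word-final position, so it devoices to [s]. → [viurovafiwies].
/vedefejobubozeg/: /g/ is a voiced obstruent in word-final position, so it devoices to [k]. → [vedefejobubozek].
/tifokobuivov/: /v/ is a voiced obstruent in word-final position, so it devoices to [f]. → [tifokobuivof].
/tigaofjuofizudug/: /g/ is a voiced obstruent in word-final position, so it devoices to [k]. → [tigaofjuofizuduk].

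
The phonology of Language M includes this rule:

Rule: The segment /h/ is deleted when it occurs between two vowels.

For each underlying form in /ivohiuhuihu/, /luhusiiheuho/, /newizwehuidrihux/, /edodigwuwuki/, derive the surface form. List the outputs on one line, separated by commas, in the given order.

/ivohiuhuihu/: /h/ occurs between vowels /o/ and /i/, so it deletes. /h/ occurs between vowels /u/ and /u/, so it deletes. /h/ occurs between vowels /i/ and /u/, so it deletes. → [ivoiuuiu].
/luhusiiheuho/: /h/ occurs between vowels /u/ and /u/, so it deletes. /h/ occurs between vowels /i/ and /e/, so it deletes. /h/ occurs between vowels /u/ and /o/, so it deletes. → [luusiieuo].
/newizwehuidrihux/: /h/ occurs between vowels /e/ and /u/, so it deletes. /h/ occurs between vowels /i/ and /u/, so it deletes. → [newizweuidriux].
/edodigwuwuki/: the rule's environment is not met; surfaces unchanged as [edodigwuwuki].

ivoiuuiu, luusiieuo, newizweuidriux, edodigwuwuki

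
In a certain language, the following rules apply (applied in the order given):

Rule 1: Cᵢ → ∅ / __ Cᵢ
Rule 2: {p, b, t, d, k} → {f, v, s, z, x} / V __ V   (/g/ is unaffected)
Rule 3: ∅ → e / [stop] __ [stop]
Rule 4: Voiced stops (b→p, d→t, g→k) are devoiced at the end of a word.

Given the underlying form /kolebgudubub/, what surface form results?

kolebeguzuvup

Rule 1 (degemination): no segment meets the environment; /kolebgudubub/ is unchanged.
Rule 2 (intervocalic spirantization): /d/ is a stop between vowels /u/ and /u/, so it spirantizes to the fricative [z]. /b/ is a stop between vowels /u/ and /u/, so it spirantizes to the fricative [v]. /kolebgudubub/ → kolebguzuvub.
Rule 3 (stop-cluster e-epenthesis): /b/ and /g/ form a stop–stop cluster, so [e] is inserted between them. /kolebguzuvub/ → kolebeguzuvub.
Rule 4 (final devoicing): /b/ is a voiced stop in word-final position, so it devoices to [p]. /kolebeguzuvub/ → kolebeguzuvup.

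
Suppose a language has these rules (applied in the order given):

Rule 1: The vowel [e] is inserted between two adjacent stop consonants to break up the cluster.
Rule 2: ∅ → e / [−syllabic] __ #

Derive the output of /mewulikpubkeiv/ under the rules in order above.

Rule 1 (stop-cluster e-epenthesis): /k/ and /p/ form a stop–stop cluster, so [e] is inserted between them. /b/ and /k/ form a stop–stop cluster, so [e] is inserted between them. /mewulikpubkeiv/ → mewulikepubekeiv.
Rule 2 (final e-epenthesis): the form ends in the consonant /v/, so [e] is inserted word-finally. /mewulikepubekeiv/ → mewulikepubekeive.

mewulikepubekeive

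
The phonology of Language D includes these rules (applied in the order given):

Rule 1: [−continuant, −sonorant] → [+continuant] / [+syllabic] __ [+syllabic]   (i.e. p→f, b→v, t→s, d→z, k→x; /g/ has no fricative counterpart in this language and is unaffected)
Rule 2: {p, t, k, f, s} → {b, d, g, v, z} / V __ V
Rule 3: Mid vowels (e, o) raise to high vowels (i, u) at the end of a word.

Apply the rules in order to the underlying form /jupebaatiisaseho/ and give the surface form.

juvevaaziizazehu

Rule 1 (intervocalic spirantization): /p/ is a stop between vowels /u/ and /e/, so it spirantizes to the fricative [f]. /b/ is a stop between vowels /e/ and /a/, so it spirantizes to the fricative [v]. /t/ is a stop between vowels /a/ and /i/, so it spirantizes to the fricative [s]. /jupebaatiisaseho/ → jufevaasiisaseho.
Rule 2 (intervocalic voicing): /f/ is a voiceless obstruent between vowels /u/ and /e/, so it voices to [v]. /s/ is a voiceless obstruent between vowels /a/ and /i/, so it voices to [z]. /s/ is a voiceless obstruent between vowels /i/ and /a/, so it voices to [z]. /s/ is a voiceless obstruent between vowels /a/ and /e/, so it voices to [z]. /jufevaasiisaseho/ → juvevaaziizazeho.
Rule 3 (final vowel raising): /o/ is a mid vowel in word-final position, so it raises to [u]. /juvevaaziizazeho/ → juvevaaziizazehu.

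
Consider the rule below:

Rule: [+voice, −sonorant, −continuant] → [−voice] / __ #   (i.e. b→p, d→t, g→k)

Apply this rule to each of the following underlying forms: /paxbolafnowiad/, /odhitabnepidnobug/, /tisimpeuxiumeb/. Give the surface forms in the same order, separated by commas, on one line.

paxbolafnowiat, odhitabnepidnobuk, tisimpeuxiumep

/paxbolafnowiad/: /d/ is a voiced stop in word-final position, so it devoices to [t]. → [paxbolafnowiat].
/odhitabnepidnobug/: /g/ is a voiced stop in word-final position, so it devoices to [k]. → [odhitabnepidnobuk].
/tisimpeuxiumeb/: /b/ is a voiced stop in word-final position, so it devoices to [p]. → [tisimpeuxiumep].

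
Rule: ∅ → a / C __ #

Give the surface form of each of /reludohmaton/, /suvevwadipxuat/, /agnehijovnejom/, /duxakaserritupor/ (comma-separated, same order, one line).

/reludohmaton/: the form ends in the consonant /n/, so [a] is inserted word-finally. → [reludohmatona].
/suvevwadipxuat/: the form ends in the consonant /t/, so [a] is inserted word-finally. → [suvevwadipxuata].
/agnehijovnejom/: the form ends in the consonant /m/, so [a] is inserted word-finally. → [agnehijovnejoma].
/duxakaserritupor/: the form ends in the consonant /r/, so [a] is inserted word-finally. → [duxakaserritupora].

reludohmatona, suvevwadipxuata, agnehijovnejoma, duxakaserritupora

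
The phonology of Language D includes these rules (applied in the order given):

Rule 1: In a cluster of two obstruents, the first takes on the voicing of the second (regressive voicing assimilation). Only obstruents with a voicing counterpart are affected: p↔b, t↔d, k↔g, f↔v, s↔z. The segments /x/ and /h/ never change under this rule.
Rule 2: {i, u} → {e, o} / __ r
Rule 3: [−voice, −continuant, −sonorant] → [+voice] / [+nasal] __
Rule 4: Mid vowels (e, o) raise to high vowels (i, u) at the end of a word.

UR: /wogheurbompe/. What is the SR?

wokheorbombi

Rule 1 (regressive voicing assimilation): /g/ precedes the voiceless obstruent /h/, so it devoices to [k] by assimilation. /wogheurbompe/ → wokheurbompe.
Rule 2 (pre-rhotic lowering): /u/ is a high vowel immediately before /r/, so it lowers to [o]. /wokheurbompe/ → wokheorbompe.
Rule 3 (post-nasal voicing): /p/ is a voiceless stop immediately after the nasal /m/, so it voices to [b]. /wokheorbompe/ → wokheorbombe.
Rule 4 (final vowel raising): /e/ is a mid vowel in word-final position, so it raises to [i]. /wokheorbombe/ → wokheorbombi.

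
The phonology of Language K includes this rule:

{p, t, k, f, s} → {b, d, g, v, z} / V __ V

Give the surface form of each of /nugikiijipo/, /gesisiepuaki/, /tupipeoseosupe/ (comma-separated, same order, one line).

nugigiijibo, geziziebuagi, tubibeozeozube

/nugikiijipo/: /k/ is a voiceless obstruent between vowels /i/ and /i/, so it voices to [g]. /p/ is a voiceless obstruent between vowels /i/ and /o/, so it voices to [b]. → [nugigiijibo].
/gesisiepuaki/: /s/ is a voiceless obstruent between vowels /e/ and /i/, so it voices to [z]. /s/ is a voiceless obstruent between vowels /i/ and /i/, so it voices to [z]. /p/ is a voiceless obstruent between vowels /e/ and /u/, so it voices to [b]. /k/ is a voiceless obstruent between vowels /a/ and /i/, so it voices to [g]. → [geziziebuagi].
/tupipeoseosupe/: /p/ is a voiceless obstruent between vowels /u/ and /i/, so it voices to [b]. /p/ is a voiceless obstruent between vowels /i/ and /e/, so it voices to [b]. /s/ is a voiceless obstruent between vowels /o/ and /e/, so it voices to [z]. /s/ is a voiceless obstruent between vowels /o/ and /u/, so it voices to [z]. /p/ is a voiceless obstruent between vowels /u/ and /e/, so it voices to [b]. → [tubibeozeozube].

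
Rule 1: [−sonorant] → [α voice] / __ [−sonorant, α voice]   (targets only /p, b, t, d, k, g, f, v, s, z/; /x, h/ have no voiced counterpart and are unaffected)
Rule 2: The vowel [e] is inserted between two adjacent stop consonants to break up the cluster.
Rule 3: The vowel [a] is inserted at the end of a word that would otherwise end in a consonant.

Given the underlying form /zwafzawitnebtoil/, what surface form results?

Rule 1 (regressive voicing assimilation): /f/ precedes the voiced obstruent /z/, so it voices to [v] by assimilation. /b/ precedes the voiceless obstruent /t/, so it devoices to [p] by assimilation. /zwafzawitnebtoil/ → zwavzawitneptoil.
Rule 2 (stop-cluster e-epenthesis): /p/ and /t/ form a stop–stop cluster, so [e] is inserted between them. /zwavzawitneptoil/ → zwavzawitnepetoil.
Rule 3 (final a-epenthesis): the form ends in the consonant /l/, so [a] is inserted word-finally. /zwavzawitnepetoil/ → zwavzawitnepetoila.

zwavzawitnepetoila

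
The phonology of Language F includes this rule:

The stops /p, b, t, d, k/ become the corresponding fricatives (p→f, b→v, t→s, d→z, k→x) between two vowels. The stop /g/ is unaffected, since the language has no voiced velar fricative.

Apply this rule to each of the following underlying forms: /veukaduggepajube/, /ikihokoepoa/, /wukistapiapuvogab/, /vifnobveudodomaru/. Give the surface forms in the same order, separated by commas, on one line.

veuxazuggefajuve, ixihoxoefoa, wuxistafiafuvogab, vifnobveuzozomaru

/veukaduggepajube/: /k/ is a stop between vowels /u/ and /a/, so it spirantizes to the fricative [x]. /d/ is a stop between vowels /a/ and /u/, so it spirantizes to the fricative [z]. /p/ is a stop between vowels /e/ and /a/, so it spirantizes to the fricative [f]. /b/ is a stop between vowels /u/ and /e/, so it spirantizes to the fricative [v]. → [veuxazuggefajuve].
/ikihokoepoa/: /k/ is a stop between vowels /i/ and /i/, so it spirantizes to the fricative [x]. /k/ is a stop between vowels /o/ and /o/, so it spirantizes to the fricative [x]. /p/ is a stop between vowels /e/ and /o/, so it spirantizes to the fricative [f]. → [ixihoxoefoa].
/wukistapiapuvogab/: /k/ is a stop between vowels /u/ and /i/, so it spirantizes to the fricative [x]. /p/ is a stop between vowels /a/ and /i/, so it spirantizes to the fricative [f]. /p/ is a stop between vowels /a/ and /u/, so it spirantizes to the fricative [f]. → [wuxistafiafuvogab].
/vifnobveudodomaru/: /d/ is a stop between vowels /u/ and /o/, so it spirantizes to the fricative [z]. /d/ is a stop between vowels /o/ and /o/, so it spirantizes to the fricative [z]. → [vifnobveuzozomaru].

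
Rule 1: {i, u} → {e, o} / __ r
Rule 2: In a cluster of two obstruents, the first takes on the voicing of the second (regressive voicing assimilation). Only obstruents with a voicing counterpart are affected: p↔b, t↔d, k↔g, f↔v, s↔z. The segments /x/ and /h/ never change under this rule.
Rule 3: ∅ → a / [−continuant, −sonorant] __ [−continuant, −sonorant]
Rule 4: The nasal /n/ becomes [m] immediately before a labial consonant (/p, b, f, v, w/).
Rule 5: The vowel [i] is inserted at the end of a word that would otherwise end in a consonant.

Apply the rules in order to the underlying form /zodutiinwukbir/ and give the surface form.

zodutiimwugaberi

Rule 1 (pre-rhotic lowering): /i/ is a high vowel immediately before /r/, so it lowers to [e]. /zodutiinwukbir/ → zodutiinwukber.
Rule 2 (regressive voicing assimilation): /k/ precedes the voiced obstruent /b/, so it voices to [g] by assimilation. /zodutiinwukber/ → zodutiinwugber.
Rule 3 (stop-cluster a-epenthesis): /g/ and /b/ form a stop–stop cluster, so [a] is inserted between them. /zodutiinwugber/ → zodutiinwugaber.
Rule 4 (nasal place assimilation): /n/ precedes the labial consonant /w/, so it assimilates in place to [m]. /zodutiinwugaber/ → zodutiimwugaber.
Rule 5 (final i-epenthesis): the form ends in the consonant /r/, so [i] is inserted word-finally. /zodutiimwugaber/ → zodutiimwugaberi.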